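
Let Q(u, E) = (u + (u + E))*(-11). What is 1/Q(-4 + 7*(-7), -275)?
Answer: 1/4191 ≈ 0.00023861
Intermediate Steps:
Q(u, E) = -22*u - 11*E (Q(u, E) = (u + (E + u))*(-11) = (E + 2*u)*(-11) = -22*u - 11*E)
1/Q(-4 + 7*(-7), -275) = 1/(-22*(-4 + 7*(-7)) - 11*(-275)) = 1/(-22*(-4 - 49) + 3025) = 1/(-22*(-53) + 3025) = 1/(1166 + 3025) = 1/4191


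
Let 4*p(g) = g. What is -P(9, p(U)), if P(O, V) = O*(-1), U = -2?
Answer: 9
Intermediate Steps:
p(g) = g/4
P(O, V) = -O
-P(9, p(U)) = -(-1)*9 = -1*(-9) = 9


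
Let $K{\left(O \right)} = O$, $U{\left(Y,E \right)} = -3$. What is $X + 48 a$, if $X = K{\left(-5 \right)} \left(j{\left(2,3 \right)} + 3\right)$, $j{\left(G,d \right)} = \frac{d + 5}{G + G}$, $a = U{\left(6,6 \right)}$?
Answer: $-169$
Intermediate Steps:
$a = -3$
$j{\left(G,d \right)} = \frac{5 + d}{2 G}$
$X = -25$ ($X = - 5 \left(\frac{5 + 3}{2 \cdot 2} + 3\right) = - 5 \left(\frac{1}{2} \cdot \frac{1}{2} \cdot 8 + 3\right) = - 5 \left(2 + 3\right) = \left(-5\right) 5 = -25$)
$X + 48 a = -25 + 48 \left(-3\right) = -25 - 144 = -169$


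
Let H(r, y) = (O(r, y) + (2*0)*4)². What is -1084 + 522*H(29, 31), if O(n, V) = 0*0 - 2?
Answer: 1004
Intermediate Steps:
O(n, V) = -2 (O(n, V) = 0 - 2 = -2)
H(r, y) = 4 (H(r, y) = (-2 + (2*0)*4)² = (-2 + 0*4)² = (-2 + 0)² = (-2)² = 4)
-1084 + 522*H(29, 31) = -1084 + 522*4 = -1084 + 2088 = 1004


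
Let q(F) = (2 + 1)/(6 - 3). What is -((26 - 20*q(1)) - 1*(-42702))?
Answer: -42708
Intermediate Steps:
q(F) = 1 (q(F) = 3/3 = 3*(1/3) = 1)
-((26 - 20*q(1)) - 1*(-42702)) = -((26 - 20*1) - 1*(-42702)) = -((26 - 20) + 42702) = -(6 + 42702) = -1*42708 = -42708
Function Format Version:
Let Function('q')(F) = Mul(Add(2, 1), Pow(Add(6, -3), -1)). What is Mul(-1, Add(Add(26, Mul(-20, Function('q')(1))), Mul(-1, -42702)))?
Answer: -42708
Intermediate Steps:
Function('q')(F) = 1 (Function('q')(F) = Mul(3, Pow(3, -1)) = Mul(3, Rational(1, 3)) = 1)
Mul(-1, Add(Add(26, Mul(-20, Function('q')(1))), Mul(-1, -42702))) = Mul(-1, Add(Add(26, Mul(-20, 1)), Mul(-1, -42702))) = Mul(-1, Add(Add(26, -20), 42702)) = Mul(-1, Add(6, 42702)) = Mul(-1, 42708) = -42708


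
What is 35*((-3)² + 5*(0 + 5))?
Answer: 1190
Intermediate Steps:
35*((-3)² + 5*(0 + 5)) = 35*(9 + 5*5) = 35*(9 + 25) = 35*34 = 1190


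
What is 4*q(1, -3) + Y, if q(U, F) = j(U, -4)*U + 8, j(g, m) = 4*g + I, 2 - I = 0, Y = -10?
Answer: 46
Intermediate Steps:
I = 2 (I = 2 - 1*0 = 2 + 0 = 2)
j(g, m) = 2 + 4*g (j(g, m) = 4*g + 2 = 2 + 4*g)
q(U, F) = 8 + U*(2 + 4*U) (q(U, F) = (2 + 4*U)*U + 8 = U*(2 + 4*U) + 8 = 8 + U*(2 + 4*U))
4*q(1, -3) + Y = 4*(8 + 2*1*(1 + 2*1)) - 10 = 4*(8 + 2*1*(1 + 2)) - 10 = 4*(8 + 2*1*3) - 10 = 4*(8 + 6) - 10 = 4*14 - 10 = 56 - 10 = 46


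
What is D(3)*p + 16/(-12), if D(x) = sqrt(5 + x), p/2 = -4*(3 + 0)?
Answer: -4/3 - 48*sqrt(2) ≈ -69.216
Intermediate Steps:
p = -24 (p = 2*(-4*(3 + 0)) = 2*(-4*3) = 2*(-12) = -24)
D(3)*p + 16/(-12) = sqrt(5 + 3)*(-24) + 16/(-12) = sqrt(8)*(-24) + 16*(-1/12) = (2*sqrt(2))*(-24) - 4/3 = -48*sqrt(2) - 4/3 = -4/3 - 48*sqrt(2)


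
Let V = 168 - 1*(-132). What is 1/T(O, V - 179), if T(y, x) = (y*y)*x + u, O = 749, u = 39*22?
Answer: 1/67881979 ≈ 1.4731e-8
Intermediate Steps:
V = 300 (V = 168 + 132 = 300)
u = 858
T(y, x) = 858 + x*y² (T(y, x) = (y*y)*x + 858 = y²*x + 858 = x*y² + 858 = 858 + x*y²)
1/T(O, V - 179) = 1/(858 + (300 - 179)*749²) = 1/(858 + 121*561001) = 1/(858 + 67881121) = 1/67881979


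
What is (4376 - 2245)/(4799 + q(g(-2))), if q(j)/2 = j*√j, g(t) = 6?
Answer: 10226669/23029537 - 25572*√6/23029537 ≈ 0.44135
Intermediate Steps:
q(j) = 2*j^(3/2) (q(j) = 2*(j*√j) = 2*j^(3/2))
(4376 - 2245)/(4799 + q(g(-2))) = (4376 - 2245)/(4799 + 2*6^(3/2)) = 2131/(4799 + 2*(6*√6)) = 2131/(4799 + 12*√6)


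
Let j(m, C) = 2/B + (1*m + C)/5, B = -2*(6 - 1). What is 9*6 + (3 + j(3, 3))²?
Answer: 70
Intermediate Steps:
B = -10 (B = -2*5 = -10)
j(m, C) = -⅕ + C/5 + m/5 (j(m, C) = 2/(-10) + (1*m + C)/5 = 2*(-⅒) + (m + C)*(⅕) = -⅕ + (C + m)*(⅕) = -⅕ + (C/5 + m/5) = -⅕ + C/5 + m/5)
9*6 + (3 + j(3, 3))² = 9*6 + (3 + (-⅕ + (⅕)*3 + (⅕)*3))² = 54 + (3 + (-⅕ + ⅗ + ⅗))² = 54 + (3 + 1)² = 54 + 4² = 54 + 16 = 70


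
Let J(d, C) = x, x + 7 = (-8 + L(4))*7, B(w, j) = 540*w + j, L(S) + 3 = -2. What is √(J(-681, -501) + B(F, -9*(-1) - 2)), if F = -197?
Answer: I*√106471 ≈ 326.3*I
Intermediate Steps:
L(S) = -5 (L(S) = -3 - 2 = -5)
B(w, j) = j + 540*w
x = -98 (x = -7 + (-8 - 5)*7 = -7 - 13*7 = -7 - 91 = -98)
J(d, C) = -98
√(J(-681, -501) + B(F, -9*(-1) - 2)) = √(-98 + ((-9*(-1) - 2) + 540*(-197))) = √(-98 + ((9 - 2) - 106380)) = √(-98 + (7 - 106380)) = √(-98 - 106373) = √(-106471) = I*√106471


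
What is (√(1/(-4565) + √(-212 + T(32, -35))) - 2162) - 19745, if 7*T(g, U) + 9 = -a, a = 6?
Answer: -21907 + √(-223685 + 145874575*I*√10493)/31955 ≈ -21904.0 + 2.705*I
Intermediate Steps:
T(g, U) = -15/7 (T(g, U) = -9/7 + (-1*6)/7 = -9/7 + (⅐)*(-6) = -9/7 - 6/7 = -15/7)
(√(1/(-4565) + √(-212 + T(32, -35))) - 2162) - 19745 = (√(1/(-4565) + √(-212 - 15/7)) - 2162) - 19745 = (√(-1/4565 + √(-1499/7)) - 2162) - 19745 = (√(-1/4565 + I*√10493/7) - 2162) - 19745 = (-2162 + √(-1/4565 + I*√10493/7)) - 19745 = -21907 + √(-1/4565 + I*√10493/7)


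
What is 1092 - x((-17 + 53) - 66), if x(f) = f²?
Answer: 192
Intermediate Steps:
1092 - x((-17 + 53) - 66) = 1092 - ((-17 + 53) - 66)² = 1092 - (36 - 66)² = 1092 - 1*(-30)² = 1092 - 1*900 = 1092 - 900 = 192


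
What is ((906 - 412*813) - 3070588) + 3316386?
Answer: -88252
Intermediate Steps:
((906 - 412*813) - 3070588) + 3316386 = ((906 - 334956) - 3070588) + 3316386 = (-334050 - 3070588) + 3316386 = -3404638 + 3316386 = -88252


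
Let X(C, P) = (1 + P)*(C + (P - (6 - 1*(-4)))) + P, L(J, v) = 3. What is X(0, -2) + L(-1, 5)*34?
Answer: 112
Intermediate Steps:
X(C, P) = P + (1 + P)*(-10 + C + P) (X(C, P) = (1 + P)*(C + (P - (6 + 4))) + P = (1 + P)*(C + (P - 1*10)) + P = (1 + P)*(C + (P - 10)) + P = (1 + P)*(C + (-10 + P)) + P = (1 + P)*(-10 + C + P) + P = P + (1 + P)*(-10 + C + P))
X(0, -2) + L(-1, 5)*34 = (-10 + 0 + (-2)**2 - 8*(-2) + 0*(-2)) + 3*34 = (-10 + 0 + 4 + 16 + 0) + 102 = 10 + 102 = 112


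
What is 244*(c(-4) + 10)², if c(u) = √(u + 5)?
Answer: 29524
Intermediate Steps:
c(u) = √(5 + u)
244*(c(-4) + 10)² = 244*(√(5 - 4) + 10)² = 244*(√1 + 10)² = 244*(1 + 10)² = 244*11² = 244*121 = 29524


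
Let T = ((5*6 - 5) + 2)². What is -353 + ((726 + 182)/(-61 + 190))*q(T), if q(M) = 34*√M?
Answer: 262669/43 ≈ 6108.6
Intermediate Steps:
T = 729 (T = ((30 - 5) + 2)² = (25 + 2)² = 27² = 729)
-353 + ((726 + 182)/(-61 + 190))*q(T) = -353 + ((726 + 182)/(-61 + 190))*(34*√729) = -353 + (908/129)*(34*27) = -353 + (908*(1/129))*918 = -353 + (908/129)*918 = -353 + 277848/43 = 262669/43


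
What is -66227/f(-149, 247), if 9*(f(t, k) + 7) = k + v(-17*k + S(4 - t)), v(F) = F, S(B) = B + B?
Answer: 596043/3709 ≈ 160.70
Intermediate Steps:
S(B) = 2*B
f(t, k) = -55/9 - 16*k/9 - 2*t/9 (f(t, k) = -7 + (k + (-17*k + 2*(4 - t)))/9 = -7 + (k + (-17*k + (8 - 2*t)))/9 = -7 + (k + (8 - 17*k - 2*t))/9 = -7 + (8 - 16*k - 2*t)/9 = -7 + (8/9 - 16*k/9 - 2*t/9) = -55/9 - 16*k/9 - 2*t/9)
-66227/f(-149, 247) = -66227/(-55/9 - 16/9*247 - 2/9*(-149)) = -66227/(-55/9 - 3952/9 + 298/9) = -66227/(-3709/9) = -66227*(-9/3709) = 596043/3709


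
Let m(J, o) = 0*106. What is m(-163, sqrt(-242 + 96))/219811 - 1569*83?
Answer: -130227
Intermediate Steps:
m(J, o) = 0
m(-163, sqrt(-242 + 96))/219811 - 1569*83 = 0/219811 - 1569*83 = 0*(1/219811) - 1*130227 = 0 - 130227 = -130227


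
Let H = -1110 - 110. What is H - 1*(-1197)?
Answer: -23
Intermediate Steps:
H = -1220
H - 1*(-1197) = -1220 - 1*(-1197) = -1220 + 1197 = -23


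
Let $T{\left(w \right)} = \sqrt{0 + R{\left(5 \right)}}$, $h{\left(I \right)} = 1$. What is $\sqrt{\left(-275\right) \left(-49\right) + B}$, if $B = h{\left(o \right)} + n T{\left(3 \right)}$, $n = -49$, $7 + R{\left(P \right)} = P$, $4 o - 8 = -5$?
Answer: $\sqrt{13476 - 49 i \sqrt{2}} \approx 116.09 - 0.2985 i$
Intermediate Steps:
$o = \frac{3}{4}$ ($o = 2 + \frac{1}{4} \left(-5\right) = 2 - \frac{5}{4} = \frac{3}{4} \approx 0.75$)
$R{\left(P \right)} = -7 + P$
$T{\left(w \right)} = i \sqrt{2}$ ($T{\left(w \right)} = \sqrt{0 + \left(-7 + 5\right)} = \sqrt{0 - 2} = \sqrt{-2} = i \sqrt{2}$)
$B = 1 - 49 i \sqrt{2} \approx 1.0 - 69.297 i$
$\sqrt{\left(-275\right) \left(-49\right) + B} = \sqrt{\left(-275\right) \left(-49\right) + \left(1 - 49 i \sqrt{2}\right)} = \sqrt{13475 + \left(1 - 49 i \sqrt{2}\right)} = \sqrt{13476 - 49 i \sqrt{2}}$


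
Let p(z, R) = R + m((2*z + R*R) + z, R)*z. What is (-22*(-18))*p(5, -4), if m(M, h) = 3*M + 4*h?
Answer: 150876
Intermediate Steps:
p(z, R) = R + z*(3*R² + 4*R + 9*z) (p(z, R) = R + (3*((2*z + R*R) + z) + 4*R)*z = R + (3*((2*z + R²) + z) + 4*R)*z = R + (3*((R² + 2*z) + z) + 4*R)*z = R + (3*(R² + 3*z) + 4*R)*z = R + ((3*R² + 9*z) + 4*R)*z = R + (3*R² + 4*R + 9*z)*z = R + z*(3*R² + 4*R + 9*z))
(-22*(-18))*p(5, -4) = (-22*(-18))*(-4 + 5*(3*(-4)² + 4*(-4) + 9*5)) = 396*(-4 + 5*(3*16 - 16 + 45)) = 396*(-4 + 5*(48 - 16 + 45)) = 396*(-4 + 5*77) = 396*(-4 + 385) = 396*381 = 150876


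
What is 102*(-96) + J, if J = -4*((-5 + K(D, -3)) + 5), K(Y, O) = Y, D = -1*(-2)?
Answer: -9800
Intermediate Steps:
D = 2
J = -8 (J = -4*((-5 + 2) + 5) = -4*(-3 + 5) = -4*2 = -8)
102*(-96) + J = 102*(-96) - 8 = -9792 - 8 = -9800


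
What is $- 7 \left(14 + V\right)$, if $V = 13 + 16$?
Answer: $-301$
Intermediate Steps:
$V = 29$
$- 7 \left(14 + V\right) = - 7 \left(14 + 29\right) = \left(-7\right) 43 = -301$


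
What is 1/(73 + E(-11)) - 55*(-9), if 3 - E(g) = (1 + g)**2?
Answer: 11879/24 ≈ 494.96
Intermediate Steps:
E(g) = 3 - (1 + g)**2
1/(73 + E(-11)) - 55*(-9) = 1/(73 + (3 - (1 - 11)**2)) - 55*(-9) = 1/(73 + (3 - 1*(-10)**2)) + 495 = 1/(73 + (3 - 1*100)) + 495 = 1/(73 + (3 - 100)) + 495 = 1/(73 - 97) + 495 = 1/(-24) + 495 = -1/24 + 495 = 11879/24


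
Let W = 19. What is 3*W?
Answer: 57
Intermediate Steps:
3*W = 3*19 = 57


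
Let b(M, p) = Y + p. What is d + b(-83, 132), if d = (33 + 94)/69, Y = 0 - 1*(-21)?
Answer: 10684/69 ≈ 154.84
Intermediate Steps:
Y = 21 (Y = 0 + 21 = 21)
b(M, p) = 21 + p
d = 127/69 (d = (1/69)*127 = 127/69 ≈ 1.8406)
d + b(-83, 132) = 127/69 + (21 + 132) = 127/69 + 153 = 10684/69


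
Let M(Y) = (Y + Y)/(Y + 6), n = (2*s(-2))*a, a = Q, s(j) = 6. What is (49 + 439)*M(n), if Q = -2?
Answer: 3904/3 ≈ 1301.3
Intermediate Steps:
a = -2
n = -24 (n = (2*6)*(-2) = 12*(-2) = -24)
M(Y) = 2*Y/(6 + Y) (M(Y) = (2*Y)/(6 + Y) = 2*Y/(6 + Y))
(49 + 439)*M(n) = (49 + 439)*(2*(-24)/(6 - 24)) = 488*(2*(-24)/(-18)) = 488*(2*(-24)*(-1/18)) = 488*(8/3) = 3904/3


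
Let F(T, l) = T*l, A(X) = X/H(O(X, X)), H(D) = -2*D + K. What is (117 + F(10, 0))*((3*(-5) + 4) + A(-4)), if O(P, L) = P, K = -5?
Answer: -1443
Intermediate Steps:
H(D) = -5 - 2*D (H(D) = -2*D - 5 = -5 - 2*D)
A(X) = X/(-5 - 2*X)
(117 + F(10, 0))*((3*(-5) + 4) + A(-4)) = (117 + 10*0)*((3*(-5) + 4) - 1*(-4)/(5 + 2*(-4))) = (117 + 0)*((-15 + 4) - 1*(-4)/(5 - 8)) = 117*(-11 - 1*(-4)/(-3)) = 117*(-11 - 1*(-4)*(-⅓)) = 117*(-11 - 4/3) = 117*(-37/3) = -1443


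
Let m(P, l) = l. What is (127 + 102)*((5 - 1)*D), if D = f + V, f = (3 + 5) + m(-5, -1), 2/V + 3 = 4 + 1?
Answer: 7328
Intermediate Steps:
V = 1 (V = 2/(-3 + (4 + 1)) = 2/(-3 + 5) = 2/2 = 2*(½) = 1)
f = 7 (f = (3 + 5) - 1 = 8 - 1 = 7)
D = 8 (D = 7 + 1 = 8)
(127 + 102)*((5 - 1)*D) = (127 + 102)*((5 - 1)*8) = 229*(4*8) = 229*32 = 7328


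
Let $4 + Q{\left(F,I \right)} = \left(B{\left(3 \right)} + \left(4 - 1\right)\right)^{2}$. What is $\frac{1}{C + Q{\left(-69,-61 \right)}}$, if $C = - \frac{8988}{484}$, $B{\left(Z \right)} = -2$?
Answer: $- \frac{121}{2610} \approx -0.04636$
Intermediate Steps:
$C = - \frac{2247}{121}$ ($C = \left(-8988\right) \frac{1}{484} = - \frac{2247}{121} \approx -18.57$)
$Q{\left(F,I \right)} = -3$ ($Q{\left(F,I \right)} = -4 + \left(-2 + \left(4 - 1\right)\right)^{2} = -4 + \left(-2 + 3\right)^{2} = -4 + 1^{2} = -4 + 1 = -3$)
$\frac{1}{C + Q{\left(-69,-61 \right)}} = \frac{1}{- \frac{2247}{121} - 3} = \frac{1}{- \frac{2610}{121}} = - \frac{121}{2610}$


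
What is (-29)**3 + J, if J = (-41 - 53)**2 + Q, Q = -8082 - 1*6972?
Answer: -30607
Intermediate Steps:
Q = -15054 (Q = -8082 - 6972 = -15054)
J = -6218 (J = (-41 - 53)**2 - 15054 = (-94)**2 - 15054 = 8836 - 15054 = -6218)
(-29)**3 + J = (-29)**3 - 6218 = -24389 - 6218 = -30607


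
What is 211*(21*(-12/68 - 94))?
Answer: -7094031/17 ≈ -4.1730e+5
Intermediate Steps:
211*(21*(-12/68 - 94)) = 211*(21*(-12*1/68 - 94)) = 211*(21*(-3/17 - 94)) = 211*(21*(-1601/17)) = 211*(-33621/17) = -7094031/17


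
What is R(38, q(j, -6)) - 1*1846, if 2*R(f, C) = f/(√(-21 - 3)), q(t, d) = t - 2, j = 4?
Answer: -1846 - 19*I*√6/12 ≈ -1846.0 - 3.8784*I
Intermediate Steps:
q(t, d) = -2 + t
R(f, C) = -I*f*√6/24 (R(f, C) = (f/(√(-21 - 3)))/2 = (f/(√(-24)))/2 = (f/((2*I*√6)))/2 = (f*(-I*√6/12))/2 = (-I*f*√6/12)/2 = -I*f*√6/24)
R(38, q(j, -6)) - 1*1846 = -1/24*I*38*√6 - 1*1846 = -19*I*√6/12 - 1846 = -1846 - 19*I*√6/12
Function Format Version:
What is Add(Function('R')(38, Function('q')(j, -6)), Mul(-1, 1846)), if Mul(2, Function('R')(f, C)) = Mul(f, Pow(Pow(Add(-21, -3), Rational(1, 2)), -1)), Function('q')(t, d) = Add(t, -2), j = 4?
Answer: Add(-1846, Mul(Rational(-19, 12), I, Pow(6, Rational(1, 2)))) ≈ Add(-1846.0, Mul(-3.8784, I))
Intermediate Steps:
Function('q')(t, d) = Add(-2, t)
Function('R')(f, C) = Mul(Rational(-1, 24), I, f, Pow(6, Rational(1, 2))) (Function('R')(f, C) = Mul(Rational(1, 2), Mul(f, Pow(Pow(Add(-21, -3), Rational(1, 2)), -1))) = Mul(Rational(1, 2), Mul(f, Pow(Pow(-24, Rational(1, 2)), -1))) = Mul(Rational(1, 2), Mul(f, Pow(Mul(2, I, Pow(6, Rational(1, 2))), -1))) = Mul(Rational(1, 2), Mul(f, Mul(Rational(-1, 12), I, Pow(6, Rational(1, 2))))) = Mul(Rational(1, 2), Mul(Rational(-1, 12), I, f, Pow(6, Rational(1, 2)))) = Mul(Rational(-1, 24), I, f, Pow(6, Rational(1, 2))))
Add(Function('R')(38, Function('q')(j, -6)), Mul(-1, 1846)) = Add(Mul(Rational(-1, 24), I, 38, Pow(6, Rational(1, 2))), Mul(-1, 1846)) = Add(Mul(Rational(-19, 12), I, Pow(6, Rational(1, 2))), -1846) = Add(-1846, Mul(Rational(-19, 12), I, Pow(6, Rational(1, 2))))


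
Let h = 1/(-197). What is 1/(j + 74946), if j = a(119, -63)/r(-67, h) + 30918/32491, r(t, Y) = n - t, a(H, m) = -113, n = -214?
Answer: 4776177/357963577871 ≈ 1.3343e-5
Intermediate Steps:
h = -1/197 ≈ -0.0050761
r(t, Y) = -214 - t
j = 8216429/4776177 (j = -113/(-214 - 1*(-67)) + 30918/32491 = -113/(-214 + 67) + 30918*(1/32491) = -113/(-147) + 30918/32491 = -113*(-1/147) + 30918/32491 = 113/147 + 30918/32491 = 8216429/4776177 ≈ 1.7203)
1/(j + 74946) = 1/(8216429/4776177 + 74946) = 1/(357963577871/4776177) = 4776177/357963577871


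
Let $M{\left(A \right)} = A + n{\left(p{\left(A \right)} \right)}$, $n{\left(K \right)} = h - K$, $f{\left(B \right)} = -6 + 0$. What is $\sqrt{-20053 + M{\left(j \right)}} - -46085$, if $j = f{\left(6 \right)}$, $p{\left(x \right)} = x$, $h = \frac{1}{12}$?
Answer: $46085 + \frac{i \sqrt{721905}}{6} \approx 46085.0 + 141.61 i$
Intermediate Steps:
$h = \frac{1}{12} \approx 0.083333$
$f{\left(B \right)} = -6$
$n{\left(K \right)} = \frac{1}{12} - K$
$j = -6$
$M{\left(A \right)} = \frac{1}{12}$ ($M{\left(A \right)} = A - \left(- \frac{1}{12} + A\right) = \frac{1}{12}$)
$\sqrt{-20053 + M{\left(j \right)}} - -46085 = \sqrt{-20053 + \frac{1}{12}} - -46085 = \sqrt{- \frac{240635}{12}} + 46085 = \frac{i \sqrt{721905}}{6} + 46085 = 46085 + \frac{i \sqrt{721905}}{6}$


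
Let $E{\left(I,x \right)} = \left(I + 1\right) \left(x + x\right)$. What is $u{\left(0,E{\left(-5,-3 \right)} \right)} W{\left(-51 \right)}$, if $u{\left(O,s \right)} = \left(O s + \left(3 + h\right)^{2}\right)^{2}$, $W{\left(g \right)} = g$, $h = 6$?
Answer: $-334611$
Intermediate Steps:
$E{\left(I,x \right)} = 2 x \left(1 + I\right)$ ($E{\left(I,x \right)} = \left(1 + I\right) 2 x = 2 x \left(1 + I\right)$)
$u{\left(O,s \right)} = \left(81 + O s\right)^{2}$ ($u{\left(O,s \right)} = \left(O s + \left(3 + 6\right)^{2}\right)^{2} = \left(O s + 9^{2}\right)^{2} = \left(O s + 81\right)^{2} = \left(81 + O s\right)^{2}$)
$u{\left(0,E{\left(-5,-3 \right)} \right)} W{\left(-51 \right)} = \left(81 + 0 \cdot 2 \left(-3\right) \left(1 - 5\right)\right)^{2} \left(-51\right) = \left(81 + 0 \cdot 2 \left(-3\right) \left(-4\right)\right)^{2} \left(-51\right) = \left(81 + 0 \cdot 24\right)^{2} \left(-51\right) = \left(81 + 0\right)^{2} \left(-51\right) = 81^{2} \left(-51\right) = 6561 \left(-51\right) = -334611$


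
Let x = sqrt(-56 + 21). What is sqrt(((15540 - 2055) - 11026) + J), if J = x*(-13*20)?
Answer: sqrt(2459 - 260*I*sqrt(35)) ≈ 51.766 - 14.857*I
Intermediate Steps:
x = I*sqrt(35) (x = sqrt(-35) = I*sqrt(35) ≈ 5.9161*I)
J = -260*I*sqrt(35) (J = (I*sqrt(35))*(-13*20) = (I*sqrt(35))*(-260) = -260*I*sqrt(35) ≈ -1538.2*I)
sqrt(((15540 - 2055) - 11026) + J) = sqrt(((15540 - 2055) - 11026) - 260*I*sqrt(35)) = sqrt((13485 - 11026) - 260*I*sqrt(35)) = sqrt(2459 - 260*I*sqrt(35))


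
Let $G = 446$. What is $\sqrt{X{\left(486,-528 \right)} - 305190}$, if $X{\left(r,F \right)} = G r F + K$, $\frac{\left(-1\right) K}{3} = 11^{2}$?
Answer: $i \sqrt{114752721} \approx 10712.0 i$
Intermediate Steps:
$K = -363$ ($K = - 3 \cdot 11^{2} = \left(-3\right) 121 = -363$)
$X{\left(r,F \right)} = -363 + 446 F r$ ($X{\left(r,F \right)} = 446 r F - 363 = 446 F r - 363 = -363 + 446 F r$)
$\sqrt{X{\left(486,-528 \right)} - 305190} = \sqrt{\left(-363 + 446 \left(-528\right) 486\right) - 305190} = \sqrt{\left(-363 - 114447168\right) - 305190} = \sqrt{-114447531 - 305190} = \sqrt{-114752721} = i \sqrt{114752721}$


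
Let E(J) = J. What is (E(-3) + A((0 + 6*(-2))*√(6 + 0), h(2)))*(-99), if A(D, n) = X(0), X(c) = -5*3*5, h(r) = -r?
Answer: 7722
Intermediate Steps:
X(c) = -75 (X(c) = -15*5 = -75)
A(D, n) = -75
(E(-3) + A((0 + 6*(-2))*√(6 + 0), h(2)))*(-99) = (-3 - 75)*(-99) = -78*(-99) = 7722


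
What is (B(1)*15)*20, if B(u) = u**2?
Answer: 300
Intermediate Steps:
(B(1)*15)*20 = (1**2*15)*20 = (1*15)*20 = 15*20 = 300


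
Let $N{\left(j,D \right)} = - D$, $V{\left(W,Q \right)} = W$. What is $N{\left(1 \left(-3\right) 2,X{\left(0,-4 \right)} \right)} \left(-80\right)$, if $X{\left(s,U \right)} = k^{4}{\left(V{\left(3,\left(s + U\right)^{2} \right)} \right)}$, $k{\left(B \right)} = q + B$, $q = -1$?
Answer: $1280$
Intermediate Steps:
$k{\left(B \right)} = -1 + B$
$X{\left(s,U \right)} = 16$ ($X{\left(s,U \right)} = \left(-1 + 3\right)^{4} = 2^{4} = 16$)
$N{\left(1 \left(-3\right) 2,X{\left(0,-4 \right)} \right)} \left(-80\right) = \left(-1\right) 16 \left(-80\right) = \left(-16\right) \left(-80\right) = 1280$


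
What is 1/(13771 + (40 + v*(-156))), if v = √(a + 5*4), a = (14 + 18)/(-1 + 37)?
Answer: 13811/190235369 + 104*√47/190235369 ≈ 7.6347e-5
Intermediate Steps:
a = 8/9 (a = 32/36 = 32*(1/36) = 8/9 ≈ 0.88889)
v = 2*√47/3 (v = √(8/9 + 5*4) = √(8/9 + 20) = √(188/9) = 2*√47/3 ≈ 4.5704)
1/(13771 + (40 + v*(-156))) = 1/(13771 + (40 + (2*√47/3)*(-156))) = 1/(13771 + (40 - 104*√47)) = 1/(13811 - 104*√47)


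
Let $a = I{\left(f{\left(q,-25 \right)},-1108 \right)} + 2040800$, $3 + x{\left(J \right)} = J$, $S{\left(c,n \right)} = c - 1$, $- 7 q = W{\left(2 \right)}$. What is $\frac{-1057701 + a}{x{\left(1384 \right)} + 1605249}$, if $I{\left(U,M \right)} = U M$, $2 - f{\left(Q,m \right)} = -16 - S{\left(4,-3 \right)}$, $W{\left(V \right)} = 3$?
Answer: $\frac{959831}{1606630} \approx 0.59742$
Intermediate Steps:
$q = - \frac{3}{7}$ ($q = \left(- \frac{1}{7}\right) 3 = - \frac{3}{7} \approx -0.42857$)
$S{\left(c,n \right)} = -1 + c$
$x{\left(J \right)} = -3 + J$
$f{\left(Q,m \right)} = 21$ ($f{\left(Q,m \right)} = 2 - \left(-16 - \left(-1 + 4\right)\right) = 2 - \left(-16 - 3\right) = 2 - -19 = 2 + 19 = 21$)
$I{\left(U,M \right)} = M U$
$a = 2017532$ ($a = \left(-1108\right) 21 + 2040800 = -23268 + 2040800 = 2017532$)
$\frac{-1057701 + a}{x{\left(1384 \right)} + 1605249} = \frac{-1057701 + 2017532}{\left(-3 + 1384\right) + 1605249} = \frac{959831}{1381 + 1605249} = \frac{959831}{1606630}$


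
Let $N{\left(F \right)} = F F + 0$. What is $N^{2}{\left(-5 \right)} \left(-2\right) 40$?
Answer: $-50000$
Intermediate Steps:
$N{\left(F \right)} = F^{2}$ ($N{\left(F \right)} = F^{2} + 0 = F^{2}$)
$N^{2}{\left(-5 \right)} \left(-2\right) 40 = \left(\left(-5\right)^{2}\right)^{2} \left(-2\right) 40 = 25^{2} \left(-2\right) 40 = 625 \left(-2\right) 40 = \left(-1250\right) 40 = -50000$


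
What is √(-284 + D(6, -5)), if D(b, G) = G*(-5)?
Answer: I*√259 ≈ 16.093*I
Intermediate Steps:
D(b, G) = -5*G
√(-284 + D(6, -5)) = √(-284 - 5*(-5)) = √(-284 + 25) = √(-259) = I*√259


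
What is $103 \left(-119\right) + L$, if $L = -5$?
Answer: $-12262$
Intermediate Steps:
$103 \left(-119\right) + L = 103 \left(-119\right) - 5 = -12257 - 5 = -12262$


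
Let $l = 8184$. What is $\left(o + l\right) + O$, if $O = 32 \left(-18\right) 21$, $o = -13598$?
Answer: $-17510$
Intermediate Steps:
$O = -12096$ ($O = \left(-576\right) 21 = -12096$)
$\left(o + l\right) + O = \left(-13598 + 8184\right) - 12096 = -5414 - 12096 = -17510$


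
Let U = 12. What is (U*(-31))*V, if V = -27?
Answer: 10044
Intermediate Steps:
(U*(-31))*V = (12*(-31))*(-27) = -372*(-27) = 10044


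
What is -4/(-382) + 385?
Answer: 73537/191 ≈ 385.01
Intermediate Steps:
-4/(-382) + 385 = -4*(-1/382) + 385 = 2/191 + 385 = 73537/191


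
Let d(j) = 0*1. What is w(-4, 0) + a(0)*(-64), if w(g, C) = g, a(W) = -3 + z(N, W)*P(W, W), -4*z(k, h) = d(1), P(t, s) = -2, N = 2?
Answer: 188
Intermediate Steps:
d(j) = 0
z(k, h) = 0 (z(k, h) = -¼*0 = 0)
a(W) = -3 (a(W) = -3 + 0*(-2) = -3 + 0 = -3)
w(-4, 0) + a(0)*(-64) = -4 - 3*(-64) = -4 + 192 = 188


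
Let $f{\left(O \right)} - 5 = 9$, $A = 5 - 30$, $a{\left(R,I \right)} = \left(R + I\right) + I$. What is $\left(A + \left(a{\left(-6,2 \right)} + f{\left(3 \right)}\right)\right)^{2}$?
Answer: $169$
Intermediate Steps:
$a{\left(R,I \right)} = R + 2 I$ ($a{\left(R,I \right)} = \left(I + R\right) + I = R + 2 I$)
$A = -25$ ($A = 5 - 30 = -25$)
$f{\left(O \right)} = 14$ ($f{\left(O \right)} = 5 + 9 = 14$)
$\left(A + \left(a{\left(-6,2 \right)} + f{\left(3 \right)}\right)\right)^{2} = \left(-25 + \left(\left(-6 + 2 \cdot 2\right) + 14\right)\right)^{2} = \left(-25 + \left(\left(-6 + 4\right) + 14\right)\right)^{2} = \left(-25 + \left(-2 + 14\right)\right)^{2} = \left(-25 + 12\right)^{2} = \left(-13\right)^{2} = 169$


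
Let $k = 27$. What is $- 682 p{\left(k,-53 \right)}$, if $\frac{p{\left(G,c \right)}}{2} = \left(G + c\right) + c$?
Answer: $107756$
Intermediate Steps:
$p{\left(G,c \right)} = 2 G + 4 c$ ($p{\left(G,c \right)} = 2 \left(\left(G + c\right) + c\right) = 2 \left(G + 2 c\right) = 2 G + 4 c$)
$- 682 p{\left(k,-53 \right)} = - 682 \left(2 \cdot 27 + 4 \left(-53\right)\right) = - 682 \left(54 - 212\right) = \left(-682\right) \left(-158\right) = 107756$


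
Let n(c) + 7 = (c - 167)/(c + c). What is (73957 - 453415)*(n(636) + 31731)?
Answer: -2552069886471/212 ≈ -1.2038e+10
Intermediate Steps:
n(c) = -7 + (-167 + c)/(2*c) (n(c) = -7 + (c - 167)/(c + c) = -7 + (-167 + c)/((2*c)) = -7 + (-167 + c)*(1/(2*c)) = -7 + (-167 + c)/(2*c))
(73957 - 453415)*(n(636) + 31731) = (73957 - 453415)*((1/2)*(-167 - 13*636)/636 + 31731) = -379458*((1/2)*(1/636)*(-167 - 8268) + 31731) = -379458*((1/2)*(1/636)*(-8435) + 31731) = -379458*(-8435/1272 + 31731) = -379458*40353397/1272 = -2552069886471/212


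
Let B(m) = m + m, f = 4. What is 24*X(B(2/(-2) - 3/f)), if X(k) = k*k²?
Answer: -1029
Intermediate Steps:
B(m) = 2*m
X(k) = k³
24*X(B(2/(-2) - 3/f)) = 24*(2*(2/(-2) - 3/4))³ = 24*(2*(2*(-½) - 3*¼))³ = 24*(2*(-1 - ¾))³ = 24*(2*(-7/4))³ = 24*(-7/2)³ = 24*(-343/8) = -1029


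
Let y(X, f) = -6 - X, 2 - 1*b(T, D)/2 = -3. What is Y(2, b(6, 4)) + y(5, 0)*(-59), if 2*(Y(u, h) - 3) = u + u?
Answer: 654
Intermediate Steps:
b(T, D) = 10 (b(T, D) = 4 - 2*(-3) = 4 + 6 = 10)
Y(u, h) = 3 + u (Y(u, h) = 3 + (u + u)/2 = 3 + (2*u)/2 = 3 + u)
Y(2, b(6, 4)) + y(5, 0)*(-59) = (3 + 2) + (-6 - 1*5)*(-59) = 5 + (-6 - 5)*(-59) = 5 - 11*(-59) = 5 + 649 = 654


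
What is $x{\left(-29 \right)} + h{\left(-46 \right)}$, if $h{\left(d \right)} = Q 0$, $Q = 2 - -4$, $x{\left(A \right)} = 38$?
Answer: $38$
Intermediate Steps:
$Q = 6$ ($Q = 2 + 4 = 6$)
$h{\left(d \right)} = 0$ ($h{\left(d \right)} = 6 \cdot 0 = 0$)
$x{\left(-29 \right)} + h{\left(-46 \right)} = 38 + 0 = 38$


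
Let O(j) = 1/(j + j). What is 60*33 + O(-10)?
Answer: 39599/20 ≈ 1979.9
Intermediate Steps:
O(j) = 1/(2*j)
60*33 + O(-10) = 60*33 + (½)/(-10) = 1980 + (½)*(-⅒) = 1980 - 1/20 = 39599/20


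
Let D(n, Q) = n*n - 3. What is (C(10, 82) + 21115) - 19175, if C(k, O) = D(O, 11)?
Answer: 8661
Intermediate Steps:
D(n, Q) = -3 + n**2 (D(n, Q) = n**2 - 3 = -3 + n**2)
C(k, O) = -3 + O**2
(C(10, 82) + 21115) - 19175 = ((-3 + 82**2) + 21115) - 19175 = ((-3 + 6724) + 21115) - 19175 = (6721 + 21115) - 19175 = 27836 - 19175 = 8661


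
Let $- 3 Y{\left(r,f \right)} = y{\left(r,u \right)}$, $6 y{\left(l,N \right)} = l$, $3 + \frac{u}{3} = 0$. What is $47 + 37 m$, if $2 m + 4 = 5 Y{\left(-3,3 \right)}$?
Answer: $- \frac{139}{12} \approx -11.583$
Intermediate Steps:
$u = -9$ ($u = -9 + 3 \cdot 0 = -9 + 0 = -9$)
$y{\left(l,N \right)} = \frac{l}{6}$
$Y{\left(r,f \right)} = - \frac{r}{18}$ ($Y{\left(r,f \right)} = - \frac{\frac{1}{6} r}{3} = - \frac{r}{18}$)
$m = - \frac{19}{12}$ ($m = -2 + \frac{5 \left(\left(- \frac{1}{18}\right) \left(-3\right)\right)}{2} = -2 + \frac{5 \cdot \frac{1}{6}}{2} = -2 + \frac{1}{2} \cdot \frac{5}{6} = -2 + \frac{5}{12} = - \frac{19}{12} \approx -1.5833$)
$47 + 37 m = 47 + 37 \left(- \frac{19}{12}\right) = 47 - \frac{703}{12} = - \frac{139}{12}$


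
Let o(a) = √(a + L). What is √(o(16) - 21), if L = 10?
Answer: √(-21 + √26) ≈ 3.9876*I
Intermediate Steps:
o(a) = √(10 + a) (o(a) = √(a + 10) = √(10 + a))
√(o(16) - 21) = √(√(10 + 16) - 21) = √(√26 - 21) = √(-21 + √26)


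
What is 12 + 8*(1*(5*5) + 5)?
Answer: 252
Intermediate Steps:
12 + 8*(1*(5*5) + 5) = 12 + 8*(1*25 + 5) = 12 + 8*(25 + 5) = 12 + 8*30 = 12 + 240 = 252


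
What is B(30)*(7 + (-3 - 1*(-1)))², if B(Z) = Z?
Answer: 750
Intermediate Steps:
B(30)*(7 + (-3 - 1*(-1)))² = 30*(7 + (-3 - 1*(-1)))² = 30*(7 + (-3 + 1))² = 30*(7 - 2)² = 30*5² = 30*25 = 750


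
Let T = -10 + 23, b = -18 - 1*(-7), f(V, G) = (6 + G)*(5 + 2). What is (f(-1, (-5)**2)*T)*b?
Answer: -31031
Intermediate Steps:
f(V, G) = 42 + 7*G (f(V, G) = (6 + G)*7 = 42 + 7*G)
b = -11 (b = -18 + 7 = -11)
T = 13
(f(-1, (-5)**2)*T)*b = ((42 + 7*(-5)**2)*13)*(-11) = ((42 + 7*25)*13)*(-11) = ((42 + 175)*13)*(-11) = (217*13)*(-11) = 2821*(-11) = -31031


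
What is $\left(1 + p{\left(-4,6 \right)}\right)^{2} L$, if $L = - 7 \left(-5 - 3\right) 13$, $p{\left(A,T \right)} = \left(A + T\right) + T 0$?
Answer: $6552$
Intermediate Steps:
$p{\left(A,T \right)} = A + T$ ($p{\left(A,T \right)} = \left(A + T\right) + 0 = A + T$)
$L = 728$ ($L = - 7 \left(-5 - 3\right) 13 = \left(-7\right) \left(-8\right) 13 = 56 \cdot 13 = 728$)
$\left(1 + p{\left(-4,6 \right)}\right)^{2} L = \left(1 + \left(-4 + 6\right)\right)^{2} \cdot 728 = \left(1 + 2\right)^{2} \cdot 728 = 3^{2} \cdot 728 = 9 \cdot 728 = 6552$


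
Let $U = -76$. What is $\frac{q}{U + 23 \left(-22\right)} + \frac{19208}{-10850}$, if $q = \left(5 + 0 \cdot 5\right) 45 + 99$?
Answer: $- \frac{174934}{75175} \approx -2.327$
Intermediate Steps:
$q = 324$ ($q = \left(5 + 0\right) 45 + 99 = 5 \cdot 45 + 99 = 225 + 99 = 324$)
$\frac{q}{U + 23 \left(-22\right)} + \frac{19208}{-10850} = \frac{324}{-76 + 23 \left(-22\right)} + \frac{19208}{-10850} = \frac{324}{-76 - 506} + 19208 \left(- \frac{1}{10850}\right) = \frac{324}{-582} - \frac{1372}{775} = 324 \left(- \frac{1}{582}\right) - \frac{1372}{775} = - \frac{54}{97} - \frac{1372}{775} = - \frac{174934}{75175}$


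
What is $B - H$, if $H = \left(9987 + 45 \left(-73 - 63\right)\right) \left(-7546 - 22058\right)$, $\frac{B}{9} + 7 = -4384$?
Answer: $114439149$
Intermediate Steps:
$B = -39519$ ($B = -63 + 9 \left(-4384\right) = -63 - 39456 = -39519$)
$H = -114478668$ ($H = \left(9987 + 45 \left(-136\right)\right) \left(-29604\right) = \left(9987 - 6120\right) \left(-29604\right) = 3867 \left(-29604\right) = -114478668$)
$B - H = -39519 - -114478668 = -39519 + 114478668 = 114439149$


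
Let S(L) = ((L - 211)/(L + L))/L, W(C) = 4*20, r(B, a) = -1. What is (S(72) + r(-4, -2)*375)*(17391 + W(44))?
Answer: -67929676469/10368 ≈ -6.5519e+6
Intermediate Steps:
W(C) = 80
S(L) = (-211 + L)/(2*L²) (S(L) = ((-211 + L)/((2*L)))/L = ((-211 + L)*(1/(2*L)))/L = ((-211 + L)/(2*L))/L = (-211 + L)/(2*L²))
(S(72) + r(-4, -2)*375)*(17391 + W(44)) = ((½)*(-211 + 72)/72² - 1*375)*(17391 + 80) = ((½)*(1/5184)*(-139) - 375)*17471 = (-139/10368 - 375)*17471 = -3888139/10368*17471 = -67929676469/10368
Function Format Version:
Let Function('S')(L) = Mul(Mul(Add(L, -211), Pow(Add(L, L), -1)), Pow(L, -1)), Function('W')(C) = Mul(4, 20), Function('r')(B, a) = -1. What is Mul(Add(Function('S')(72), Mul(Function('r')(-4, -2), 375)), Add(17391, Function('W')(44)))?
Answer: Rational(-67929676469, 10368) ≈ -6.5519e+6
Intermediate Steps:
Function('W')(C) = 80
Function('S')(L) = Mul(Rational(1, 2), Pow(L, -2), Add(-211, L)) (Function('S')(L) = Mul(Mul(Add(-211, L), Pow(Mul(2, L), -1)), Pow(L, -1)) = Mul(Mul(Add(-211, L), Mul(Rational(1, 2), Pow(L, -1))), Pow(L, -1)) = Mul(Mul(Rational(1, 2), Pow(L, -1), Add(-211, L)), Pow(L, -1)) = Mul(Rational(1, 2), Pow(L, -2), Add(-211, L)))
Mul(Add(Function('S')(72), Mul(Function('r')(-4, -2), 375)), Add(17391, Function('W')(44))) = Mul(Add(Mul(Rational(1, 2), Pow(72, -2), Add(-211, 72)), Mul(-1, 375)), Add(17391, 80)) = Mul(Add(Mul(Rational(1, 2), Rational(1, 5184), -139), -375), 17471) = Mul(Add(Rational(-139, 10368), -375), 17471) = Mul(Rational(-3888139, 10368), 17471) = Rational(-67929676469, 10368)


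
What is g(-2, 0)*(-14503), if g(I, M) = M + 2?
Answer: -29006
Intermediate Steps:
g(I, M) = 2 + M
g(-2, 0)*(-14503) = (2 + 0)*(-14503) = 2*(-14503) = -29006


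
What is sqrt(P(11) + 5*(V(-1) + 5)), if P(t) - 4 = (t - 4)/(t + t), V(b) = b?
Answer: sqrt(11770)/22 ≈ 4.9314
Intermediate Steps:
P(t) = 4 + (-4 + t)/(2*t) (P(t) = 4 + (t - 4)/(t + t) = 4 + (-4 + t)/((2*t)) = 4 + (-4 + t)*(1/(2*t)) = 4 + (-4 + t)/(2*t))
sqrt(P(11) + 5*(V(-1) + 5)) = sqrt((9/2 - 2/11) + 5*(-1 + 5)) = sqrt((9/2 - 2*1/11) + 5*4) = sqrt((9/2 - 2/11) + 20) = sqrt(95/22 + 20) = sqrt(535/22) = sqrt(11770)/22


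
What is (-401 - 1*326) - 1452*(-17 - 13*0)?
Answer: 23957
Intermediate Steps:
(-401 - 1*326) - 1452*(-17 - 13*0) = (-401 - 326) - 1452*(-17 + 0) = -727 - 1452*(-17) = -727 + 24684 = 23957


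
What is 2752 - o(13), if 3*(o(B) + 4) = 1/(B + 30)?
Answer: 355523/129 ≈ 2756.0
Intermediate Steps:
o(B) = -4 + 1/(3*(30 + B)) (o(B) = -4 + 1/(3*(B + 30)) = -4 + 1/(3*(30 + B)))
2752 - o(13) = 2752 - (-359 - 12*13)/(3*(30 + 13)) = 2752 - (-359 - 156)/(3*43) = 2752 - (-515)/(3*43) = 2752 - 1*(-515/129) = 2752 + 515/129 = 355523/129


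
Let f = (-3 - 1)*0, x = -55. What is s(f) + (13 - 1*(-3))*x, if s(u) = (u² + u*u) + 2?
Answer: -878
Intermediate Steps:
f = 0 (f = -4*0 = 0)
s(u) = 2 + 2*u² (s(u) = (u² + u²) + 2 = 2*u² + 2 = 2 + 2*u²)
s(f) + (13 - 1*(-3))*x = (2 + 2*0²) + (13 - 1*(-3))*(-55) = (2 + 2*0) + (13 + 3)*(-55) = (2 + 0) + 16*(-55) = 2 - 880 = -878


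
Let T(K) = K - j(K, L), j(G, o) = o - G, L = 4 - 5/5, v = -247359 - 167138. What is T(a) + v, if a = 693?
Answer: -413114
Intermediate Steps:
v = -414497
L = 3 (L = 4 + (1/5)*(-5) = 4 - 1 = 3)
T(K) = -3 + 2*K (T(K) = K - (3 - K) = K + (-3 + K) = -3 + 2*K)
T(a) + v = (-3 + 2*693) - 414497 = (-3 + 1386) - 414497 = 1383 - 414497 = -413114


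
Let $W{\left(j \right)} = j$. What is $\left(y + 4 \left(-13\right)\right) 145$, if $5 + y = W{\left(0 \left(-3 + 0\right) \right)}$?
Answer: $-8265$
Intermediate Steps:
$y = -5$ ($y = -5 + 0 \left(-3 + 0\right) = -5 + 0 \left(-3\right) = -5 + 0 = -5$)
$\left(y + 4 \left(-13\right)\right) 145 = \left(-5 + 4 \left(-13\right)\right) 145 = \left(-5 - 52\right) 145 = \left(-57\right) 145 = -8265$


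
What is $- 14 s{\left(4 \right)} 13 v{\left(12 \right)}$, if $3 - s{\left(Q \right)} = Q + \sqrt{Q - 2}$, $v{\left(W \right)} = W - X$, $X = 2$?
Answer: $1820 + 1820 \sqrt{2} \approx 4393.9$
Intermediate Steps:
$v{\left(W \right)} = -2 + W$ ($v{\left(W \right)} = W - 2 = -2 + W$)
$s{\left(Q \right)} = 3 - Q - \sqrt{-2 + Q}$ ($s{\left(Q \right)} = 3 - \left(Q + \sqrt{Q - 2}\right) = 3 - \left(Q + \sqrt{-2 + Q}\right) = 3 - Q - \sqrt{-2 + Q}$)
$- 14 s{\left(4 \right)} 13 v{\left(12 \right)} = - 14 \left(3 - 4 - \sqrt{-2 + 4}\right) 13 \left(-2 + 12\right) = - 14 \left(3 - 4 - \sqrt{2}\right) 13 \cdot 10 = - 14 \left(-1 - \sqrt{2}\right) 13 \cdot 10 = \left(14 + 14 \sqrt{2}\right) 13 \cdot 10 = \left(182 + 182 \sqrt{2}\right) 10 = 1820 + 1820 \sqrt{2}$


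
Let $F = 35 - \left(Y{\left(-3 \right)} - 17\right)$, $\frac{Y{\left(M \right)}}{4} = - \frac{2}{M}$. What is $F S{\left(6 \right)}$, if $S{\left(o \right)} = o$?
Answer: $296$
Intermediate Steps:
$Y{\left(M \right)} = - \frac{8}{M}$ ($Y{\left(M \right)} = 4 \left(- \frac{2}{M}\right) = - \frac{8}{M}$)
$F = \frac{148}{3}$ ($F = 35 - \left(- \frac{8}{-3} - 17\right) = 35 - \left(\left(-8\right) \left(- \frac{1}{3}\right) - 17\right) = 35 - \left(\frac{8}{3} - 17\right) = 35 - - \frac{43}{3} = 35 + \frac{43}{3} = \frac{148}{3} \approx 49.333$)
$F S{\left(6 \right)} = \frac{148}{3} \cdot 6 = 296$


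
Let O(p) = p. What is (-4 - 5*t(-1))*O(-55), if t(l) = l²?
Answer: 495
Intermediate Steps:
(-4 - 5*t(-1))*O(-55) = (-4 - 5*(-1)²)*(-55) = (-4 - 5*1)*(-55) = (-4 - 5)*(-55) = -9*(-55) = 495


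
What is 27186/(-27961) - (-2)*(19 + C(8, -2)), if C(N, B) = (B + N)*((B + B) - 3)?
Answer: -1313392/27961 ≈ -46.972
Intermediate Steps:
C(N, B) = (-3 + 2*B)*(B + N) (C(N, B) = (B + N)*(2*B - 3) = (B + N)*(-3 + 2*B) = (-3 + 2*B)*(B + N))
27186/(-27961) - (-2)*(19 + C(8, -2)) = 27186/(-27961) - (-2)*(19 + (-3*(-2) - 3*8 + 2*(-2)² + 2*(-2)*8)) = 27186*(-1/27961) - (-2)*(19 + (6 - 24 + 2*4 - 32)) = -27186/27961 - (-2)*(19 + (6 - 24 + 8 - 32)) = -27186/27961 - (-2)*(19 - 42) = -27186/27961 - (-2)*(-23) = -27186/27961 - 1*46 = -27186/27961 - 46 = -1313392/27961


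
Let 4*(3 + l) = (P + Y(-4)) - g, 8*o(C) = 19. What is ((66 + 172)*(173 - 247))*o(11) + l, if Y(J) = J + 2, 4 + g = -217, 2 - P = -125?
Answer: -41745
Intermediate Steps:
o(C) = 19/8 (o(C) = (1/8)*19 = 19/8)
P = 127 (P = 2 - 1*(-125) = 2 + 125 = 127)
g = -221 (g = -4 - 217 = -221)
Y(J) = 2 + J
l = 167/2 (l = -3 + ((127 + (2 - 4)) - 1*(-221))/4 = -3 + ((127 - 2) + 221)/4 = -3 + (125 + 221)/4 = -3 + (1/4)*346 = -3 + 173/2 = 167/2 ≈ 83.500)
((66 + 172)*(173 - 247))*o(11) + l = ((66 + 172)*(173 - 247))*(19/8) + 167/2 = (238*(-74))*(19/8) + 167/2 = -17612*19/8 + 167/2 = -83657/2 + 167/2 = -41745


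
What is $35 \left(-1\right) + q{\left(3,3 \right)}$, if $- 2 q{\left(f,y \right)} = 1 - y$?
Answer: $-34$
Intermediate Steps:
$q{\left(f,y \right)} = - \frac{1}{2} + \frac{y}{2}$ ($q{\left(f,y \right)} = - \frac{1 - y}{2} = - \frac{1}{2} + \frac{y}{2}$)
$35 \left(-1\right) + q{\left(3,3 \right)} = 35 \left(-1\right) + \left(- \frac{1}{2} + \frac{1}{2} \cdot 3\right) = -35 + \left(- \frac{1}{2} + \frac{3}{2}\right) = -35 + 1 = -34$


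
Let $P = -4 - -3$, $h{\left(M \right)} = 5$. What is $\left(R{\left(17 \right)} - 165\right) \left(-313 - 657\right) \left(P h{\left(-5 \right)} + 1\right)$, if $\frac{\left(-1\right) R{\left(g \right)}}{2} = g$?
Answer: $-772120$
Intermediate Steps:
$R{\left(g \right)} = - 2 g$
$P = -1$ ($P = -4 + 3 = -1$)
$\left(R{\left(17 \right)} - 165\right) \left(-313 - 657\right) \left(P h{\left(-5 \right)} + 1\right) = \left(\left(-2\right) 17 - 165\right) \left(-313 - 657\right) \left(\left(-1\right) 5 + 1\right) = \left(-34 - 165\right) \left(-970\right) \left(-5 + 1\right) = \left(-199\right) \left(-970\right) \left(-4\right) = 193030 \left(-4\right) = -772120$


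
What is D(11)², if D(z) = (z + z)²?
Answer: 234256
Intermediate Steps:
D(z) = 4*z² (D(z) = (2*z)² = 4*z²)
D(11)² = (4*11²)² = (4*121)² = 484² = 234256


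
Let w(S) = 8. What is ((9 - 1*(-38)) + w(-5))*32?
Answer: 1760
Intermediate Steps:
((9 - 1*(-38)) + w(-5))*32 = ((9 - 1*(-38)) + 8)*32 = ((9 + 38) + 8)*32 = (47 + 8)*32 = 55*32 = 1760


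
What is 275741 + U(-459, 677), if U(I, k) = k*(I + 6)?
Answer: -30940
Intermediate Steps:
U(I, k) = k*(6 + I)
275741 + U(-459, 677) = 275741 + 677*(6 - 459) = 275741 + 677*(-453) = 275741 - 306681 = -30940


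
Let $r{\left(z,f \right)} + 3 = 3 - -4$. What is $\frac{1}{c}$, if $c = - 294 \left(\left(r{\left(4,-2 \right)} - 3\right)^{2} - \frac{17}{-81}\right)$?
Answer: $- \frac{27}{9604} \approx -0.0028113$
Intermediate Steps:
$r{\left(z,f \right)} = 4$ ($r{\left(z,f \right)} = -3 + \left(3 - -4\right) = -3 + \left(3 + 4\right) = -3 + 7 = 4$)
$c = - \frac{9604}{27}$ ($c = - 294 \left(\left(4 - 3\right)^{2} - \frac{17}{-81}\right) = - 294 \left(1^{2} - - \frac{17}{81}\right) = - 294 \left(1 + \frac{17}{81}\right) = \left(-294\right) \frac{98}{81} = - \frac{9604}{27} \approx -355.7$)
$\frac{1}{c} = \frac{1}{- \frac{9604}{27}} = - \frac{27}{9604}$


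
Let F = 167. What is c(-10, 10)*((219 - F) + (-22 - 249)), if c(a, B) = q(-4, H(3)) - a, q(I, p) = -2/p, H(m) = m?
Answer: -2044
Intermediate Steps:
c(a, B) = -2/3 - a
c(-10, 10)*((219 - F) + (-22 - 249)) = (-2/3 - 1*(-10))*((219 - 1*167) + (-22 - 249)) = (-2/3 + 10)*((219 - 167) - 271) = 28*(52 - 271)/3 = (28/3)*(-219) = -2044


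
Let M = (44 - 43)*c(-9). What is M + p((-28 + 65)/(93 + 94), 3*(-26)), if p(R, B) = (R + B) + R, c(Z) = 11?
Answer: -12455/187 ≈ -66.604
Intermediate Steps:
p(R, B) = B + 2*R (p(R, B) = (B + R) + R = B + 2*R)
M = 11 (M = (44 - 43)*11 = 1*11 = 11)
M + p((-28 + 65)/(93 + 94), 3*(-26)) = 11 + (3*(-26) + 2*((-28 + 65)/(93 + 94))) = 11 + (-78 + 2*(37/187)) = 11 + (-78 + 74/187) = 11 - 14512/187 = -12455/187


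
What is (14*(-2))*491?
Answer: -13748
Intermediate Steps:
(14*(-2))*491 = -28*491 = -13748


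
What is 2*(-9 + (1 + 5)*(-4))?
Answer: -66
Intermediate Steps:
2*(-9 + (1 + 5)*(-4)) = 2*(-9 + 6*(-4)) = 2*(-9 - 24) = 2*(-33) = -66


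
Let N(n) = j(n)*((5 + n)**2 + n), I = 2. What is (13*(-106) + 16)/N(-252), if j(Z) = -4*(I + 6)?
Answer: 681/972112 ≈ 0.00070054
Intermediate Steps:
j(Z) = -32 (j(Z) = -4*(2 + 6) = -4*8 = -32)
N(n) = -32*n - 32*(5 + n)**2 (N(n) = -32*((5 + n)**2 + n) = -32*(n + (5 + n)**2) = -32*n - 32*(5 + n)**2)
(13*(-106) + 16)/N(-252) = (13*(-106) + 16)/(-32*(-252) - 32*(5 - 252)**2) = (-1378 + 16)/(8064 - 32*(-247)**2) = -1362/(8064 - 32*61009) = -1362/(8064 - 1952288) = -1362/(-1944224) = -1362*(-1/1944224) = 681/972112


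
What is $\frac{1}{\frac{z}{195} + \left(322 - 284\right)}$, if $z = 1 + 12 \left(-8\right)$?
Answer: $\frac{39}{1463} \approx 0.026658$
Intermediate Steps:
$z = -95$ ($z = 1 - 96 = -95$)
$\frac{1}{\frac{z}{195} + \left(322 - 284\right)} = \frac{1}{- \frac{95}{195} + \left(322 - 284\right)} = \frac{1}{\left(-95\right) \frac{1}{195} + \left(322 - 284\right)} = \frac{1}{- \frac{19}{39} + 38} = \frac{1}{\frac{1463}{39}} = \frac{39}{1463}$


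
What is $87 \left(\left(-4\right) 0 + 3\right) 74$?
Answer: $19314$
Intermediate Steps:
$87 \left(\left(-4\right) 0 + 3\right) 74 = 87 \left(0 + 3\right) 74 = 87 \cdot 3 \cdot 74 = 261 \cdot 74 = 19314$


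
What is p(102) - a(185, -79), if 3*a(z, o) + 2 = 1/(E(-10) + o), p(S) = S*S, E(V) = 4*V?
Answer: 3714467/357 ≈ 10405.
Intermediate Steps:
p(S) = S²
a(z, o) = -⅔ + 1/(3*(-40 + o)) (a(z, o) = -⅔ + 1/(3*(4*(-10) + o)) = -⅔ + 1/(3*(-40 + o)))
p(102) - a(185, -79) = 102² - (81 - 2*(-79))/(3*(-40 - 79)) = 10404 - (81 + 158)/(3*(-119)) = 10404 - (-1)*239/(3*119) = 10404 - 1*(-239/357) = 10404 + 239/357 = 3714467/357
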